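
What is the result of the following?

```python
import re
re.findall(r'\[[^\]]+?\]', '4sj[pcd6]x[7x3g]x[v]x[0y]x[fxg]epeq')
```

Since nothing is captured, `findall` lists the 5 matched substrings directly.

['[pcd6]', '[7x3g]', '[v]', '[0y]', '[fxg]']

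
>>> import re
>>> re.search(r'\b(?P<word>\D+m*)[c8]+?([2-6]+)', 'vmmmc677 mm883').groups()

('vmmm', '6')

This matches a word boundary (`\b`, zero-width); then one or more of a non-digit, then zero or more of a literal 'm' (captured as 'word'); then one or more of one of [c8] (lazy); then one or more of a character in [2-6] (captured).
`re.search` tries every starting position until one works.
The match spans [0:6] → 'vmmmc6'.
Captured: group 1 = 'vmmm', group 2 = '6'.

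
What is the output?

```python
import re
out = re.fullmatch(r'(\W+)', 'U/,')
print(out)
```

None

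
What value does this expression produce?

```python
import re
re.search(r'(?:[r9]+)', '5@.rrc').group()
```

'rr'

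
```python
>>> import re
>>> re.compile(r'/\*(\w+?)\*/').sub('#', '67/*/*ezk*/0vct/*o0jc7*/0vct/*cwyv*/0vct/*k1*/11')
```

Matches: at [4:11] → '/*ezk*/'; at [15:24] → '/*o0jc7*/'; at [28:36] → '/*cwyv*/'; at [40:46] → '/*k1*/'.
`sub` substitutes '#' at each match site.

'67/*#0vct#0vct#0vct#11'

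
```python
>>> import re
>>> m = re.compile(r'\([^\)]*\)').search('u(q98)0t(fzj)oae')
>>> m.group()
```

'(q98)'

The match spans [1:6] → '(q98)'.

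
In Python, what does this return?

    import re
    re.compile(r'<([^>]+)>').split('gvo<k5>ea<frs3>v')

['gvo', 'k5', 'ea', 'frs3', 'v']

Matches to split on: at [3:7] → '<k5>'; at [9:15] → '<frs3>'.
The group in the pattern means `split` returns the separators' captures alongside the pieces.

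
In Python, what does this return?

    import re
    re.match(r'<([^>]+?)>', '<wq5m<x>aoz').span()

`match` is anchored at position 0; if the pattern doesn't fit there, it returns None.
The match spans [0:8] → '<wq5m<x>'.
Captured: group 1 = 'wq5m<x'.

(0, 8)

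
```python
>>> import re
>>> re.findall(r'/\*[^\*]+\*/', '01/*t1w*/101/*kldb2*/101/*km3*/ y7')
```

Walking the string: at [2:9] → '/*t1w*/'; at [12:21] → '/*kldb2*/'; at [24:31] → '/*km3*/'.
`findall` yields the raw match text (3 of them) because the pattern has no groups.

['/*t1w*/', '/*kldb2*/', '/*km3*/']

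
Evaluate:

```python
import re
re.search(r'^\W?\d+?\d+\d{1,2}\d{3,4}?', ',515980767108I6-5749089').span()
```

This matches anchored at the start of the string; then optionally a non-word character, then one or more of a digit (lazy); then one or more of a digit; then 1 to 2 of a digit, then 3 to 4 of a digit (lazy).
`re.search` scans for the first position where the pattern succeeds.
The match spans [0:13] → ',515980767108'.

(0, 13)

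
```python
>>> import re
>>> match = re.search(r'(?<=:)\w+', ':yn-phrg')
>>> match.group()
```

The lookaround is zero-width — it requires the adjacent text to match without consuming it, so the asserted text isn't part of the match.
`search` walks the string left to right and returns the first match it finds.
The match spans [1:3] → 'yn'.

'yn'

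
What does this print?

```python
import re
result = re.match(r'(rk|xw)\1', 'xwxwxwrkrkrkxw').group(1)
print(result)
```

xw

The match spans [0:4] → 'xwxw'.
Captured: group 1 = 'xw'.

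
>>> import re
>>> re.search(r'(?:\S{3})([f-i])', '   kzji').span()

(3, 7)

The pattern matches exactly 3 of a non-whitespace character (non-capturing group); then a character in [f-i] (captured).
Unlike `match`, `search` isn't anchored — it looks for the pattern anywhere in the string.
The match spans [3:7] → 'kzji'.
Captured: group 1 = 'i'.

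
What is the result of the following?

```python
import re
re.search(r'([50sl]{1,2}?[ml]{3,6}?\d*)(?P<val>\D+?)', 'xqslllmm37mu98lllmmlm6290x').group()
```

'slllm'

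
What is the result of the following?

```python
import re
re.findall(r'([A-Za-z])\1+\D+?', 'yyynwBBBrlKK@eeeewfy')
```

A backreference is literal: `\1` must see the identical characters the first group matched.
With a single group, `findall` returns only what that group captured — 4 items.

['y', 'B', 'K', 'e']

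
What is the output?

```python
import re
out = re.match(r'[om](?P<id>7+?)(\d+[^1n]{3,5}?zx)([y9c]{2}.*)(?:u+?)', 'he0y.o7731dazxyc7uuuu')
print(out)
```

None

Pattern: one of [om]; then one or more of a literal '7' (lazy) (captured as 'id'); then one or more of a digit, then 3 to 5 of any character except [1n] (lazy), then the literal 'zx' (captured); then exactly 2 of one of [y9c], then zero or more of any character (captured); then one or more of a literal 'u' (lazy) (non-capturing group).
`re.match` won't scan ahead — the pattern has to work from the very first character.
Here the string doesn't start with a match, so the call returns None.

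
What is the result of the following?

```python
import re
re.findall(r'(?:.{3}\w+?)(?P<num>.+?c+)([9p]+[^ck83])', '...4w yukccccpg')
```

[('w yukcccc', 'pg')]

Pattern: exactly 3 of any character, then one or more of a word character (lazy) (non-capturing group); then one or more of any character (lazy), then one or more of a literal 'c' (captured as 'num'); then one or more of one of [9p], then any character except [ck83] (captured).
Lazy quantifiers expand one character at a time until the remainder of the pattern can match.
Walking the string: at [0:15] match '...4w yukccccpg', groups = ('w yukcccc', 'pg').
Multiple groups make `findall` return tuples — one 2-tuple for the one match.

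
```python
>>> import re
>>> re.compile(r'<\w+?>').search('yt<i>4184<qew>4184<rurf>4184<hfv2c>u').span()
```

(2, 5)

`re.search` tries every starting position until one works.
The match spans [2:5] → '<i>'.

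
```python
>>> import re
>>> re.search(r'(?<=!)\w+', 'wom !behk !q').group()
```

'behk'

Because the assertion is zero-width, the text it checks is not consumed and won't appear in the result.
Unlike `match`, `search` isn't anchored — it looks for the pattern anywhere in the string.
The match spans [5:9] → 'behk'.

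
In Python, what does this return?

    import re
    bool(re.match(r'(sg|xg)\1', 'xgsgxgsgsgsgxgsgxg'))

`re.match` only tries the pattern at the start of the string.
Here the string doesn't start with a match, so the call returns None, and `bool(None)` is False.

False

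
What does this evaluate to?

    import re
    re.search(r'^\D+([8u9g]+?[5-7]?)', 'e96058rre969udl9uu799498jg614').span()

This matches anchored at the start of the string; then one or more of a non-digit; then one or more of one of [8u9g] (lazy), then optionally a character in [5-7] (captured).
`re.search` tries every starting position until one works.
The match spans [0:3] → 'e96'.
Captured: group 1 = '96'.

(0, 3)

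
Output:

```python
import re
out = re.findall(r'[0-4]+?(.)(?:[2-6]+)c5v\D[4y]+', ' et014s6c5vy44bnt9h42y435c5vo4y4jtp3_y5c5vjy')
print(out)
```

['s', 'y']

The pattern matches one or more of a character in [0-4] (lazy); then any character (captured); then one or more of a character in [2-6] (non-capturing group); then the literal 'c5v', then a non-digit; then one or more of one of [4y].
Matches: at [3:14] match '014s6c5vy44', group 1 = 's'; at [19:32] match '42y435c5vo4y4', group 1 = 'y'.
One capturing group, so `findall` returns just the captured substring from each match — 2 in all.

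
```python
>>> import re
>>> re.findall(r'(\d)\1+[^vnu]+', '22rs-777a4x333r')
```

['2']

After group 1 captures some text, `\1` only succeeds where that same text appears again.
One capturing group, so `findall` returns just the captured substring from the one match — 1 in all.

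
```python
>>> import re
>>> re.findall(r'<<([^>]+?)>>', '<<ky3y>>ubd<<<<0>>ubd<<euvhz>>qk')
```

['ky3y', '<<0', 'euvhz']

Matches: at [0:8] match '<<ky3y>>', group 1 = 'ky3y'; at [11:18] match '<<<<0>>', group 1 = '<<0'; at [21:30] match '<<euvhz>>', group 1 = 'euvhz'.
`findall` collects group 1 from each match (3 total).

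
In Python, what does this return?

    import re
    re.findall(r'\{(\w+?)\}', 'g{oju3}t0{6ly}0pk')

['oju3', '6ly']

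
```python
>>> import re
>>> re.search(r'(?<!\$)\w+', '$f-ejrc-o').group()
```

'ejrc'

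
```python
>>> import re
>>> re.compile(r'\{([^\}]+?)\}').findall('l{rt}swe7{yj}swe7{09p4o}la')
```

['rt', 'yj', '09p4o']

Scanning left to right: at [1:5] match '{rt}', group 1 = 'rt'; at [9:13] match '{yj}', group 1 = 'yj'; at [17:24] match '{09p4o}', group 1 = '09p4o'.
`findall` collects group 1 from each match (3 total).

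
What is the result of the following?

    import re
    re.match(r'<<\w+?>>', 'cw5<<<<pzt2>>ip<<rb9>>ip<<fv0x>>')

`re.match` only tries the pattern at the start of the string.
Here the string doesn't start with a match, so the call returns None.

None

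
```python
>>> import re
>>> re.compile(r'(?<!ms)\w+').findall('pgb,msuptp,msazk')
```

A negative assertion filters positions out without eating any characters.
Walking the string: at [0:3] → 'pgb'; at [4:10] → 'msuptp'; at [11:16] → 'msazk'.
`findall` yields the raw match text (3 of them) because the pattern has no groups.

['pgb', 'msuptp', 'msazk']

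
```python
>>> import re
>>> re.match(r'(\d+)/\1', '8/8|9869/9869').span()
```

`re.match` only tries the pattern at the start of the string.
The match spans [0:3] → '8/8'.

(0, 3)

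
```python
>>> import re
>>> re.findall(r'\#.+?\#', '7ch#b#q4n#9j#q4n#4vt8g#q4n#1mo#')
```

['#b#', '#9j#', '#4vt8g#', '#1mo#']

The `?` after the quantifier makes it lazy — it takes as little as possible before letting the rest of the pattern try.
Scanning left to right: at [3:6] → '#b#'; at [9:13] → '#9j#'; at [16:23] → '#4vt8g#'; at [26:31] → '#1mo#'.
No capturing groups, so `findall` returns the 4 full match strings.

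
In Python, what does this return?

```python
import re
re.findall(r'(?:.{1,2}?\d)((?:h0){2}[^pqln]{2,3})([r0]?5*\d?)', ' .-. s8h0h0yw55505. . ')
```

The pattern matches 1 to 2 of any character (lazy), then a digit (non-capturing group); then the literal 'h0' repeated 2 times, then 2 to 3 of any character except [pqln] (captured); then optionally one of [r0], then zero or more of the literal '5', then optionally a digit (captured).
With 2 capturing groups, `findall` returns a 2-tuple per match.

[('h0h0yw5', '550')]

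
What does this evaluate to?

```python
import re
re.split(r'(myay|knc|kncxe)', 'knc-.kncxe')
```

['', 'knc', '-.', 'knc', 'xe']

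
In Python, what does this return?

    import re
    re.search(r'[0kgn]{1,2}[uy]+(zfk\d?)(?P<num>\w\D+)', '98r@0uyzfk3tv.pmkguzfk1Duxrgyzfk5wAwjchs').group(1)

This matches 1 to 2 of one of [0kgn], then one or more of one of [uy]; then the literal 'zfk', then optionally a digit (captured); then a word character, then one or more of a non-digit (captured as 'num').
`re.search` scans for the first position where the pattern succeeds.
The match spans [4:22] → '0uyzfk3tv.pmkguzfk'.
Captured: group 1 = 'zfk3', group 2 = 'tv.pmkguzfk'.

'zfk3'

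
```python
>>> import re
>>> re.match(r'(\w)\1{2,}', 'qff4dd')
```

None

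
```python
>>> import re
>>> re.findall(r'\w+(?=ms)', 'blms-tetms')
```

['bl', 'tet']

Lookahead/lookbehind check context without consuming it, so the matched span excludes the asserted characters.
Scanning left to right: at [0:2] → 'bl'; at [5:8] → 'tet'.
With no groups in the pattern, `findall` gives back each whole match — 2 here.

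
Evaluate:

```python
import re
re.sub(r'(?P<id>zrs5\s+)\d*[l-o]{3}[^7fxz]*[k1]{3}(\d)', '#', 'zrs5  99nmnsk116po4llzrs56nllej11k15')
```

'#po4llzrs56nllej11k15'

This matches the literal 'zr', then the literal 's5', then one or more of whitespace (captured as 'id'); then zero or more of a digit; then exactly 3 of a character in [l-o], then zero or more of any character except [7fxz], then exactly 3 of one of [k1]; then a digit (captured).
Matches: at [0:16] → 'zrs5  99nmnsk116'.
Every occurrence is swapped for '#'.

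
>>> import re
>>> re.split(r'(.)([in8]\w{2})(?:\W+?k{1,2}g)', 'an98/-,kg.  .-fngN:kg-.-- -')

This matches any character (captured); then one of [in8], then exactly 2 of a word character (captured); then one or more of a non-word character (lazy), then 1 to 2 of a literal 'k', then the literal 'g' (non-capturing group).
The group in the pattern means `split` returns the separators' captures alongside the pieces.

['', 'a', 'n98', '.  .-', 'f', 'ngN', '-.-- -']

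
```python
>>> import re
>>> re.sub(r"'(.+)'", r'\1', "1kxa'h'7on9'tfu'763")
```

`\1` in the replacement pulls in group 1's text for each match.

"1kxah'7on9'tfu763"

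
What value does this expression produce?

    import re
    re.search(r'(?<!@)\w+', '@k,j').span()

The negative lookahead/lookbehind blocks any match where the forbidden context is present.
`search` walks the string left to right and returns the first match it finds.
The match spans [3:4] → 'j'.

(3, 4)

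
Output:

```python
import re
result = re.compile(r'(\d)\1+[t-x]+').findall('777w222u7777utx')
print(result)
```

`\1` has to match the exact text group 1 already captured.
Scanning left to right: at [0:4] match '777w', group 1 = '7'; at [4:8] match '222u', group 1 = '2'; at [8:15] match '7777utx', group 1 = '7'.
Because there's exactly one group, `findall` drops the full match and keeps group 1 from each hit.

['7', '2', '7']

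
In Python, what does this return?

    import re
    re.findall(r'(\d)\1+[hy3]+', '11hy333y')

['1']

The backreference `\1` re-matches whatever the first group consumed, character for character.
Scanning left to right: at [0:8] match '11hy333y', group 1 = '1'.
One capturing group, so `findall` returns just the captured substring from the one match — 1 in all.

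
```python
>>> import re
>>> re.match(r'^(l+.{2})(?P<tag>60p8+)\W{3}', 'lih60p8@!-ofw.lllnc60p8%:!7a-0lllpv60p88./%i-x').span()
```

The pattern matches anchored at the start of the string; then one or more of the literal 'l', then exactly 2 of any character (captured); then the literal '60p', then one or more of a literal '8' (captured as 'tag'); then exactly 3 of a non-word character.
`re.match` won't scan ahead — the pattern has to work from the very first character.
The match spans [0:10] → 'lih60p8@!-'.
Captured: group 1 = 'lih', group 2 = '60p8'.

(0, 10)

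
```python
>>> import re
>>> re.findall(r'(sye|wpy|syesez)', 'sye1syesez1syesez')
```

['sye', 'sye', 'sye']

`|` is ordered: at each position the engine commits to the first alternative that works.
Matches: at [0:3] match 'sye', group 1 = 'sye'; at [4:7] match 'sye', group 1 = 'sye'; at [11:14] match 'sye', group 1 = 'sye'.
Because there's exactly one group, `findall` drops the full match and keeps group 1 from each hit.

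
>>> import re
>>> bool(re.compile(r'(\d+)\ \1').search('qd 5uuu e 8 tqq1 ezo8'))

False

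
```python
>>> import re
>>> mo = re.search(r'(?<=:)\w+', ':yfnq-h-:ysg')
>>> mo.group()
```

The `(?=…)`/`(?<=…)` assertion just peeks at neighbouring text; it doesn't advance the match position.
`search` walks the string left to right and returns the first match it finds.
The match spans [1:5] → 'yfnq'.

'yfnq'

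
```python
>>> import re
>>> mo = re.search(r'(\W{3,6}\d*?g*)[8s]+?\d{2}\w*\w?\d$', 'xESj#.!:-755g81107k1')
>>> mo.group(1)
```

'#.!:-755g'

This matches 3 to 6 of a non-word character, then zero or more of a digit (lazy), then zero or more of the literal 'g' (captured); then one or more of one of [8s] (lazy), then exactly 2 of a digit; then zero or more of a word character, then optionally a word character, then a digit; then anchored at the end.
`search` walks the string left to right and returns the first match it finds.
The match spans [4:20] → '#.!:-755g81107k1'.
Captured: group 1 = '#.!:-755g'.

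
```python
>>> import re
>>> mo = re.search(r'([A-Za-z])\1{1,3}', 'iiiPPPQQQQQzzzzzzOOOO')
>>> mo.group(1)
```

'i'

The backreference `\1` re-matches whatever the first group consumed, character for character.
Unlike `match`, `search` isn't anchored — it looks for the pattern anywhere in the string.
The match spans [0:3] → 'iii'.
Captured: group 1 = 'i'.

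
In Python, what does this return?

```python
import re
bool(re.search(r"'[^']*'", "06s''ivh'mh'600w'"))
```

True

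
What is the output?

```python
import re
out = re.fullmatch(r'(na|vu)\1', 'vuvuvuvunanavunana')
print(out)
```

None

For `fullmatch`, every character of the input must be accounted for by the pattern.
Here the string isn't matched end-to-end, so the call returns None.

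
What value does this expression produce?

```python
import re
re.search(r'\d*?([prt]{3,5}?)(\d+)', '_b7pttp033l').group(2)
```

This matches zero or more of a digit (lazy); then 3 to 5 of one of [prt] (lazy) (captured); then one or more of a digit (captured).
`search` walks the string left to right and returns the first match it finds.
The match spans [2:10] → '7pttp033'.
Captured: group 1 = 'pttp', group 2 = '033'.

'033'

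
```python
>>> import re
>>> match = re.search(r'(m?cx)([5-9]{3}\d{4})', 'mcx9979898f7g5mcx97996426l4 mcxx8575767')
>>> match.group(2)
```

The match spans [0:10] → 'mcx9979898'.
Captured: group 1 = 'mcx', group 2 = '9979898'.

'9979898'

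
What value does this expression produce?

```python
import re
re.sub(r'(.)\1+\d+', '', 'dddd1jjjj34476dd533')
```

''

The backreference `\1` re-matches whatever the first group consumed, character for character.
Matches: at [0:5] → 'dddd1'; at [5:14] → 'jjjj34476'; at [14:19] → 'dd533'.
Each match is replaced by ''.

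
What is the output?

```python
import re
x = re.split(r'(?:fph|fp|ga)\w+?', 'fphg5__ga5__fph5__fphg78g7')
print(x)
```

Alternation isn't longest-match — the leftmost alternative that fits at this position is chosen.
Matches to split on: at [0:4] → 'fphg'; at [7:10] → 'ga5'; at [12:16] → 'fph5'; at [18:22] → 'fphg'.
Each match becomes a cut point; 5 segments remain.

['', '5__', '__', '__', '78g7']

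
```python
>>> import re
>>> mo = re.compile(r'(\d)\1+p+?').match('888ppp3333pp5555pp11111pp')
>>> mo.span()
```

(0, 4)

A backreference is literal: `\1` must see the identical characters the first group matched.
`re.match` only tries the pattern at the start of the string.
The match spans [0:4] → '888p'.
Captured: group 1 = '8'.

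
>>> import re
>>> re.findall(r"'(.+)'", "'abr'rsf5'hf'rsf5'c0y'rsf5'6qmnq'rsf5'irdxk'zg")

["abr'rsf5'hf'rsf5'c0y'rsf5'6qmnq'rsf5'irdxk"]

Walking the string: at [0:44] match "'abr'rsf5'hf'rsf5'c0y'rsf5'6qmnq'rsf5'irdxk'", group 1 = "abr'rsf5'hf'rsf5'c0y'rsf5'6qmnq'rsf5'irdxk".
`findall` collects group 1 from the one match (1 total).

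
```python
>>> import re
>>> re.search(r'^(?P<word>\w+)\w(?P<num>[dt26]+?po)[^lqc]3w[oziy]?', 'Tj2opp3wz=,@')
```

None

Here the pattern never matches, so the call returns None.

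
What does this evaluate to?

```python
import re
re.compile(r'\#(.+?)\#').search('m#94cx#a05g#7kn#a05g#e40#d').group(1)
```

'94cx'

A non-greedy quantifier consumes as few characters as it can — just enough that the remainder of the pattern still matches from where it stops; whatever follows it matches normally.
`search` walks the string left to right and returns the first match it finds.
The match spans [1:7] → '#94cx#'.
Captured: group 1 = '94cx'.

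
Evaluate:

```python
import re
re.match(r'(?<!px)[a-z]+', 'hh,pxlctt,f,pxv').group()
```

With `match`, the pattern is implicitly anchored at the beginning.
The match spans [0:2] → 'hh'.

'hh'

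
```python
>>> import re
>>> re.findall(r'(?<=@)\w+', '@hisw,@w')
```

Because the assertion is zero-width, the text it checks is not consumed and won't appear in the result.
Matches: at [1:5] → 'hisw'; at [7:8] → 'w'.
No capturing groups, so `findall` returns the 2 full match strings.

['hisw', 'w']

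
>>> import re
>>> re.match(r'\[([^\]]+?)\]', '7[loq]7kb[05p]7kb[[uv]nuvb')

None

With `match`, the pattern is implicitly anchored at the beginning.
Here the string doesn't start with a match, so the call returns None.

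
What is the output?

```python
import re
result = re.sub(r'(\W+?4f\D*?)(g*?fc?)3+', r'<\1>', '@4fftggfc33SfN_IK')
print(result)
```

<@4fft>SfN_IK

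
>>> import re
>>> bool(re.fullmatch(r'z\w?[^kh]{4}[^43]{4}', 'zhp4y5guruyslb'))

False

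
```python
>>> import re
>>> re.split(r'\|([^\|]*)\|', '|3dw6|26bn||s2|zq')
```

`re.split` interleaves the captured-group text with the surrounding fragments.

['', '3dw6', '26bn', '', 's2|zq']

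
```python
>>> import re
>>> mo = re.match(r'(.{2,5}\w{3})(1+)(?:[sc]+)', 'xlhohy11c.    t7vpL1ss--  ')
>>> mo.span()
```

The pattern matches 2 to 5 of any character, then exactly 3 of a word character (captured); then one or more of a literal '1' (captured); then one or more of one of [sc] (non-capturing group).
`re.match` won't scan ahead — the pattern has to work from the very first character.
The match spans [0:9] → 'xlhohy11c'.
Captured: group 1 = 'xlhohy1', group 2 = '1'.

(0, 9)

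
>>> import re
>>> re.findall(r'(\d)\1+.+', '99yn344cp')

`\1` has to match the exact text group 1 already captured.
Walking the string: at [0:9] match '99yn344cp', group 1 = '9'.
With a single group, `findall` returns only what that group captured — 1 item.

['9']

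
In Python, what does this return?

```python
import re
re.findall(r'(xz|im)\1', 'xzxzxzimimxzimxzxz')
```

`\1` is not a pattern — it's the concrete string captured by group 1, re-applied verbatim.
Matches: at [0:4] match 'xzxz', group 1 = 'xz'; at [6:10] match 'imim', group 1 = 'im'; at [14:18] match 'xzxz', group 1 = 'xz'.
Because there's exactly one group, `findall` drops the full match and keeps group 1 from each hit.

['xz', 'im', 'xz']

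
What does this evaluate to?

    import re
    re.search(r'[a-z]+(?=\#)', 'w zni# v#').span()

(2, 5)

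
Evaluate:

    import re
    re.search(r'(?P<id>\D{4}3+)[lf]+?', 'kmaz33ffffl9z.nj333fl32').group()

The pattern matches exactly 4 of a non-digit, then one or more of the literal '3' (captured as 'id'); then one or more of one of [lf] (lazy).
The match spans [0:7] → 'kmaz33f'.

'kmaz33f'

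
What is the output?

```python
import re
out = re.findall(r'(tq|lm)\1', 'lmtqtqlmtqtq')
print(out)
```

['tq', 'tq']

After group 1 captures some text, `\1` only succeeds where that same text appears again.
`findall` collects group 1 from each match (2 total).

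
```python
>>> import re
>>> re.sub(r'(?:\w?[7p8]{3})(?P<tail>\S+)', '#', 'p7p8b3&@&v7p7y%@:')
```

'#'

This matches optionally a word character, then exactly 3 of one of [7p8] (non-capturing group); then one or more of a non-whitespace character (captured as 'tail').
Matches: at [0:17] → 'p7p8b3&@&v7p7y%@:'.
Each match is replaced by '#'.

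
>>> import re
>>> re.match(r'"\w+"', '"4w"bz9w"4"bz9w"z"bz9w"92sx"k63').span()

(0, 4)

With `match`, the pattern is implicitly anchored at the beginning.
The match spans [0:4] → '"4w"'.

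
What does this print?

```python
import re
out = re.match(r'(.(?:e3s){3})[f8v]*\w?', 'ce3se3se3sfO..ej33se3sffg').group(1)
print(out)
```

ce3se3se3s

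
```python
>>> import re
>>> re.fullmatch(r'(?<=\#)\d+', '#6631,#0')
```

`re.fullmatch` requires the pattern to consume the entire string.
Here the string isn't matched end-to-end, so the call returns None.

None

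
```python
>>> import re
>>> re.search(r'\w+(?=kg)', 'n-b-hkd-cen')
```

None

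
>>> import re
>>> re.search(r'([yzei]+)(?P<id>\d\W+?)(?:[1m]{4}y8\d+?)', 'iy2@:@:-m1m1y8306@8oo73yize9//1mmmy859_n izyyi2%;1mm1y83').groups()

('iy', '2@:@:-')

The match spans [0:15] → 'iy2@:@:-m1m1y83'.
Captured: group 1 = 'iy', group 2 = '2@:@:-'.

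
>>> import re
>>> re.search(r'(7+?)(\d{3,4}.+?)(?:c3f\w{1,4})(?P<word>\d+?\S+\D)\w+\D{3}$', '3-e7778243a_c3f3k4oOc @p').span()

Pattern: one or more of a literal '7' (lazy) (captured); then 3 to 4 of a digit, then one or more of any character (lazy) (captured); then the literal 'c3f', then 1 to 4 of a word character (non-capturing group); then one or more of a digit (lazy), then one or more of a non-whitespace character, then a non-digit (captured as 'word'); then one or more of a word character, then exactly 3 of a non-digit; then anchored at the end.
`re.search` scans for the first position where the pattern succeeds.
The match spans [3:24] → '7778243a_c3f3k4oOc @p'.
Captured: group 1 = '7', group 2 = '778243a_', group 3 = '4oO'.

(3, 24)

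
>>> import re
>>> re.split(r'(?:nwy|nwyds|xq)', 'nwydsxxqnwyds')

['', 'dsx', '', 'ds']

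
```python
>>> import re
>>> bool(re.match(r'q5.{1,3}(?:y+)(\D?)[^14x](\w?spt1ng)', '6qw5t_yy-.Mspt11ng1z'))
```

False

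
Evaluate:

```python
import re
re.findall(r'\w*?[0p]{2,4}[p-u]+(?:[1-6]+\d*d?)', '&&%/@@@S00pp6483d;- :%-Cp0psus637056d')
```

['S00pp6483d', 'Cp0psus637056d']

The pattern matches zero or more of a word character (lazy), then 2 to 4 of one of [0p], then one or more of a character in [p-u]; then one or more of a character in [1-6], then zero or more of a digit, then optionally the literal 'd' (non-capturing group).
Since nothing is captured, `findall` lists the 2 matched substrings directly.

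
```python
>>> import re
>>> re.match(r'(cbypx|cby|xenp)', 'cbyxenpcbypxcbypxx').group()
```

`match` is anchored at position 0; if the pattern doesn't fit there, it returns None.
The match spans [0:3] → 'cby'.

'cby'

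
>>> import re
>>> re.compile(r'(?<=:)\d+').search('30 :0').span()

Because the assertion is zero-width, the text it checks is not consumed and won't appear in the result.
`re.search` tries every starting position until one works.
The match spans [4:5] → '0'.

(4, 5)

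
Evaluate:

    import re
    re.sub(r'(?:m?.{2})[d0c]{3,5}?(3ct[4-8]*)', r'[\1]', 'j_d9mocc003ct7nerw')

'j_d9[3ct7]nerw'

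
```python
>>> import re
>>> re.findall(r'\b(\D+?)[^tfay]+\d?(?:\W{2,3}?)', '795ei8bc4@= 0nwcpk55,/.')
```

['@']

Pattern: a word boundary (`\b`, zero-width); then one or more of a non-digit (lazy) (captured); then one or more of any character except [tfay], then optionally a digit; then 2 to 3 of a non-word character (lazy) (non-capturing group).
Walking the string: at [9:23] match '@= 0nwcpk55,/.', group 1 = '@'.
`findall` collects group 1 from the one match (1 total).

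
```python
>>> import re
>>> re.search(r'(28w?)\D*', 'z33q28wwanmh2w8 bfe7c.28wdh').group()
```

The match spans [4:12] → '28wwanmh'.

'28wwanmh'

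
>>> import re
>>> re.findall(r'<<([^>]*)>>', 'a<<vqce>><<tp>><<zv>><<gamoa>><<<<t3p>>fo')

['vqce', 'tp', 'zv', 'gamoa', '<<t3p']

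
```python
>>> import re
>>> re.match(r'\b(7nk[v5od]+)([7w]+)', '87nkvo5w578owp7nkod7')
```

Pattern: a word boundary (`\b`, zero-width); then the literal '7nk', then one or more of one of [v5od] (captured); then one or more of one of [7w] (captured).
`re.match` won't scan ahead — the pattern has to work from the very first character.
Here the pattern fails at index 0, so the call returns None.

None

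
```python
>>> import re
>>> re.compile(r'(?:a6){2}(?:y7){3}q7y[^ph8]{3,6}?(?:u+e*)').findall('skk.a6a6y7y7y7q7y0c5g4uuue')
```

Pattern: the literal 'a6' repeated 2 times, then the literal 'y7' repeated 3 times; then the literal 'q7y', then 3 to 6 of any character except [ph8] (lazy); then one or more of a literal 'u', then zero or more of a literal 'e' (non-capturing group).
Walking the string: at [4:26] → 'a6a6y7y7y7q7y0c5g4uuue'.
With no groups in the pattern, `findall` gives back each whole match — 1 here.

['a6a6y7y7y7q7y0c5g4uuue']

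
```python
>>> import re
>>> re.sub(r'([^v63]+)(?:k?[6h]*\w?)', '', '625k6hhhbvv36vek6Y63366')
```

'6vv36v63366'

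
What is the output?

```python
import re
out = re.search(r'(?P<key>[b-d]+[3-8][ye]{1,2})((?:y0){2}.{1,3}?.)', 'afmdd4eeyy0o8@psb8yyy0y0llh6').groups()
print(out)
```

The match spans [16:26] → 'b8yyy0y0ll'.
Captured: group 1 = 'b8yy', group 2 = 'y0y0ll'.

('b8yy', 'y0y0ll')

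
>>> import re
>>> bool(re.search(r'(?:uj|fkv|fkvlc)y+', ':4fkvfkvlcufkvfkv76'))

Here nothing in the string fits, so the call returns None, and `bool(None)` is False.

False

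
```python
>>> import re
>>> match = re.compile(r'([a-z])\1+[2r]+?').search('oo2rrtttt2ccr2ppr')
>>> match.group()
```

The backreference `\1` re-matches whatever the first group consumed, character for character.
`search` walks the string left to right and returns the first match it finds.
The match spans [0:3] → 'oo2'.
Captured: group 1 = 'o'.

'oo2'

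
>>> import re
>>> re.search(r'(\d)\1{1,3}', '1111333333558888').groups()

The match spans [0:4] → '1111'.
Captured: group 1 = '1'.

('1',)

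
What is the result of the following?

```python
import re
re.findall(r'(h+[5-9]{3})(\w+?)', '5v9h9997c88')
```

[('h999', '7')]

The pattern matches one or more of the literal 'h', then exactly 3 of a character in [5-9] (captured); then one or more of a word character (lazy) (captured).
Matches: at [3:8] match 'h9997', groups = ('h999', '7').
With 2 capturing groups, `findall` returns a 2-tuple per match.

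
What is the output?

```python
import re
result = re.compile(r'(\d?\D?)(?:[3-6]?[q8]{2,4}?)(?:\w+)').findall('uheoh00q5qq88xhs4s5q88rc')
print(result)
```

The pattern matches optionally a digit, then optionally a non-digit (captured); then optionally a character in [3-6], then 2 to 4 of one of [q8] (lazy) (non-capturing group); then one or more of a word character (non-capturing group).
Because there's exactly one group, `findall` drops the full match and keeps group 1 from the one hit.

['0q']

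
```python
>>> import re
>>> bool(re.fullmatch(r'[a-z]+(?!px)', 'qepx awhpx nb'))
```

`(?!…)`/`(?<!…)` only lets a position through if the neighbouring text does NOT match; no characters are consumed.
`fullmatch` succeeds only if the pattern covers the string from start to end.
Here the pattern can't cover the whole string, so the call returns None, and `bool(None)` is False.

False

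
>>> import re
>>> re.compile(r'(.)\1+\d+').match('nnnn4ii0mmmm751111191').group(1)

`\1` has to match the exact text group 1 already captured.
With `match`, the pattern is implicitly anchored at the beginning.
The match spans [0:5] → 'nnnn4'.
Captured: group 1 = 'n'.

'n'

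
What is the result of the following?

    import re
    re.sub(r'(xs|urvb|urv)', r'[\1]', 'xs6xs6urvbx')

Alternation isn't longest-match — the leftmost alternative that fits at this position is chosen.
`\1` in the replacement pulls in group 1's text for each match.

'[xs]6[xs]6[urvb]x'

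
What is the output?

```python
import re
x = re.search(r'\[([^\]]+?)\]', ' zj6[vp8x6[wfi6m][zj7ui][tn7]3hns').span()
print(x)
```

The match spans [4:17] → '[vp8x6[wfi6m]'.

(4, 17)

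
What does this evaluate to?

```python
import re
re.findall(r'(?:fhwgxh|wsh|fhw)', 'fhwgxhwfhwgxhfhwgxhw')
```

['fhwgxh', 'fhwgxh', 'fhwgxh']

The regex engine tests alternatives in the order written; an earlier branch that matches wins even if a later one would match more.
Walking the string: at [0:6] → 'fhwgxh'; at [7:13] → 'fhwgxh'; at [13:19] → 'fhwgxh'.
No capturing groups, so `findall` returns the 3 full match strings.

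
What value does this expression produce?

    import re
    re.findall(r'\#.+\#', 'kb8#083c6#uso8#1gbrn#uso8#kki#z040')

['#083c6#uso8#1gbrn#uso8#kki#']

Matches: at [3:30] → '#083c6#uso8#1gbrn#uso8#kki#'.
`findall` yields the raw match text (1 of them) because the pattern has no groups.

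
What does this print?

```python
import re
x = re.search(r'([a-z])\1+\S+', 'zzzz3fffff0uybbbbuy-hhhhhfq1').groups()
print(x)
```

('z',)

The match spans [0:28] → 'zzzz3fffff0uybbbbuy-hhhhhfq1'.
Captured: group 1 = 'z'.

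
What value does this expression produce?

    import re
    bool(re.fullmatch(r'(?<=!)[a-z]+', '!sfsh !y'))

Lookahead/lookbehind check context without consuming it, so the matched span excludes the asserted characters.
`fullmatch` succeeds only if the pattern covers the string from start to end.
Here the string isn't matched end-to-end, so the call returns None, and `bool(None)` is False.

False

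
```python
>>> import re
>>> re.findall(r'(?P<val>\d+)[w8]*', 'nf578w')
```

The pattern matches one or more of a digit (captured as 'val'); then zero or more of one of [w8].
Walking the string: at [2:6] match '578w', group 1 = '578'.
`findall` collects group 1 from the one match (1 total).

['578']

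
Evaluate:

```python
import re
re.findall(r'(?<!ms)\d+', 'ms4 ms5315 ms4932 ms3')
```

A negative assertion filters positions out without eating any characters.
Matches: at [7:10] → '315'; at [14:17] → '932'.
Since nothing is captured, `findall` lists the 2 matched substrings directly.

['315', '932']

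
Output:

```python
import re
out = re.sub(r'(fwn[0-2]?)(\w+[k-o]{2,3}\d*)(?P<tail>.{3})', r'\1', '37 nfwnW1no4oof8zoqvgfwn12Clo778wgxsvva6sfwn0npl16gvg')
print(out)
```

37 nfwnsvva6sfwn0npl16gvg

The replacement refers to a captured group, so each match is rewritten using its own captured text.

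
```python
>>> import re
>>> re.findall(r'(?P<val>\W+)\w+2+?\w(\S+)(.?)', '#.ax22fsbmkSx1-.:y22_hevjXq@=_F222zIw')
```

With 3 capturing groups, `findall` returns a 3-tuple per match.

[('#.', 'sbmkSx1-.:y22_hevjXq@=_F222zIw', '')]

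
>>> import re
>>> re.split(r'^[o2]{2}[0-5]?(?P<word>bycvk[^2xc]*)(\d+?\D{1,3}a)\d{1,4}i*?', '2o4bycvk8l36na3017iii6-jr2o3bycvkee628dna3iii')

['', 'bycvk8l3', '6na', 'iii6-jr2o3bycvkee628dna3iii']

The pattern matches anchored at the start of the string; then exactly 2 of one of [o2], then optionally a character in [0-5]; then the literal 'by', then the literal 'cvk', then zero or more of any character except [2xc] (captured as 'word'); then one or more of a digit (lazy), then 1 to 3 of a non-digit, then the literal 'a' (captured); then 1 to 4 of a digit, then zero or more of the literal 'i' (lazy).
Lazy quantifiers expand one character at a time until the remainder of the pattern can match.
Matches to split on: at [0:18] → '2o4bycvk8l36na3017'.
Because the pattern has a capturing group, `split` also inserts each captured text between the pieces.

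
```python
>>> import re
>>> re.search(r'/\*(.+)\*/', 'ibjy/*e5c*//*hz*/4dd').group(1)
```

`re.search` scans for the first position where the pattern succeeds.
The match spans [4:17] → '/*e5c*//*hz*/'.
Captured: group 1 = 'e5c*//*hz'.

'e5c*//*hz'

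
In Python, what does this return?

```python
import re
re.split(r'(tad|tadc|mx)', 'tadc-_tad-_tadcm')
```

`|` is ordered: at each position the engine commits to the first alternative that works.
Matches to split on: at [0:3] → 'tad'; at [6:9] → 'tad'; at [11:14] → 'tad'.
Because the pattern has a capturing group, `split` also inserts each captured text between the pieces.

['', 'tad', 'c-_', 'tad', '-_', 'tad', 'cm']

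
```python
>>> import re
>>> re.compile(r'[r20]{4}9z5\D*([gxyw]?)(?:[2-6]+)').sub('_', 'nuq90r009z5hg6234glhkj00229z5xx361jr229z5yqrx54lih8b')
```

'nuq9_glhkj_1jr229z5yqrx54lih8b'

The pattern matches exactly 4 of one of [r20], then the literal '9z5', then zero or more of a non-digit; then optionally one of [gxyw] (captured); then one or more of a character in [2-6] (non-capturing group).
Every occurrence is swapped for '_'.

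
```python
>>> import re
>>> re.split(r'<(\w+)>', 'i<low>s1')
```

With a capturing group present, the delimiter's captured portion is kept in the result list.

['i', 'low', 's1']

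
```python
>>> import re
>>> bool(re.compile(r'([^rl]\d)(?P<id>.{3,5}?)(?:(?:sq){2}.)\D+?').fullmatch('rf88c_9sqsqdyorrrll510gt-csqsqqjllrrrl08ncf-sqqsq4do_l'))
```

The pattern matches any character except [rl], then a digit (captured); then 3 to 5 of any character (lazy) (captured as 'id'); then the literal 'sq' repeated 2 times, then any character (non-capturing group); then one or more of a non-digit (lazy).
`re.fullmatch` is like wrapping the pattern in `^…$` (in single-line mode).
Here the pattern can't cover the whole string, so the call returns None, and `bool(None)` is False.

False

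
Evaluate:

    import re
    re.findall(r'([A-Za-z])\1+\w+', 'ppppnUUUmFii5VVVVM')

['p']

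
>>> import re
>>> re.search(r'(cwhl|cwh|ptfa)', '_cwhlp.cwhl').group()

'cwhl'

`|` is ordered: at each position the engine commits to the first alternative that works.
`re.search` scans for the first position where the pattern succeeds.
The match spans [1:5] → 'cwhl'.
Captured: group 1 = 'cwhl'.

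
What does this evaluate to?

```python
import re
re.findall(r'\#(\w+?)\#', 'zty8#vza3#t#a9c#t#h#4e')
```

['vza3', 'a9c', 'h']

Because there's exactly one group, `findall` drops the full match and keeps group 1 from each hit.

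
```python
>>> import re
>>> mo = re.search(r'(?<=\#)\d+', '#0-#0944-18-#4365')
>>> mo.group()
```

'0'

The lookaround is zero-width — it requires the adjacent text to match without consuming it, so the asserted text isn't part of the match.
Unlike `match`, `search` isn't anchored — it looks for the pattern anywhere in the string.
The match spans [1:2] → '0'.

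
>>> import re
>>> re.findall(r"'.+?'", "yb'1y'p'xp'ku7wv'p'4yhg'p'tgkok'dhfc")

["'1y'", "'xp'", "'p'", "'p'"]

Matches: at [2:6] → "'1y'"; at [7:11] → "'xp'"; at [16:19] → "'p'"; at [23:26] → "'p'".
No capturing groups, so `findall` returns the 4 full match strings.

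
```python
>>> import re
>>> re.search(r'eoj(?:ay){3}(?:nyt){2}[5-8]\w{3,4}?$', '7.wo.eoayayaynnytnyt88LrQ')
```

This matches the literal 'eoj', then the literal 'ay' repeated 3 times, then the literal 'nyt' repeated 2 times; then a character in [5-8], then 3 to 4 of a word character (lazy); then anchored at the end.
Here no position works, so the call returns None.

None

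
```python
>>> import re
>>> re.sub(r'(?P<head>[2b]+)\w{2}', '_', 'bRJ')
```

'_'

This matches one or more of one of [2b] (captured as 'head'); then exactly 2 of a word character.
Each match is replaced by '_'.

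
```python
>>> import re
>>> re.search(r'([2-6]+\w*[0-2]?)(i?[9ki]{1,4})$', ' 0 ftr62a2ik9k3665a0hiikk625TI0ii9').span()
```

(6, 34)

This matches one or more of a character in [2-6], then zero or more of a word character, then optionally a character in [0-2] (captured); then optionally the literal 'i', then 1 to 4 of one of [9ki] (captured); then anchored at the end.
The match spans [6:34] → '62a2ik9k3665a0hiikk625TI0ii9'.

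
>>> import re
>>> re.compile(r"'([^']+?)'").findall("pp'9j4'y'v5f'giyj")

['9j4', 'v5f']

Scanning left to right: at [2:7] match "'9j4'", group 1 = '9j4'; at [8:13] match "'v5f'", group 1 = 'v5f'.
Because there's exactly one group, `findall` drops the full match and keeps group 1 from each hit.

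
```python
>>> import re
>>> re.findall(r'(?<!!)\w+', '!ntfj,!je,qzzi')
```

Because the assertion is negative and zero-width, positions next to the forbidden text are skipped.
With no groups in the pattern, `findall` gives back each whole match — 3 here.

['tfj', 'e', 'qzzi']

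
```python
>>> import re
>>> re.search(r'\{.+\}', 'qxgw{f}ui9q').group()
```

The match spans [4:7] → '{f}'.

'{f}'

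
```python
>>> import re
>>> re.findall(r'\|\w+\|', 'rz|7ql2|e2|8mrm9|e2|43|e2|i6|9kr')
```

With no groups in the pattern, `findall` gives back each whole match — 4 here.

['|7ql2|', '|8mrm9|', '|43|', '|i6|']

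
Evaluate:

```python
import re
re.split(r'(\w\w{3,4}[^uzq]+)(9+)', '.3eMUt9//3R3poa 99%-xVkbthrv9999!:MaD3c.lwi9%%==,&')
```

Pattern: a word character, then 3 to 4 of a word character, then one or more of any character except [uzq] (captured); then one or more of a literal '9' (captured).
Matches to split on: at [1:44] → '3eMUt9//3R3poa 99%-xVkbthrv9999!:MaD3c.lwi9'.
`re.split` interleaves the captured-group text with the surrounding fragments.

['.', '3eMUt9//3R3poa 99%-xVkbthrv9999!:MaD3c.lwi', '9', '%%==,&']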